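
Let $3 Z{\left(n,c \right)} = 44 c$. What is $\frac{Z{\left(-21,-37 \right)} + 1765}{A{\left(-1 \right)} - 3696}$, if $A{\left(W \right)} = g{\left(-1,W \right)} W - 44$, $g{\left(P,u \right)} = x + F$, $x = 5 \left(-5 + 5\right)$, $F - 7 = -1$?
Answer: $- \frac{3667}{11238} \approx -0.3263$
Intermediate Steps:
$F = 6$ ($F = 7 - 1 = 6$)
$x = 0$ ($x = 5 \cdot 0 = 0$)
$g{\left(P,u \right)} = 6$ ($g{\left(P,u \right)} = 0 + 6 = 6$)
$Z{\left(n,c \right)} = \frac{44 c}{3}$
$A{\left(W \right)} = -44 + 6 W$ ($A{\left(W \right)} = 6 W - 44 = -44 + 6 W$)
$\frac{Z{\left(-21,-37 \right)} + 1765}{A{\left(-1 \right)} - 3696} = \frac{\frac{44}{3} \left(-37\right) + 1765}{\left(-44 + 6 \left(-1\right)\right) - 3696} = \frac{- \frac{1628}{3} + 1765}{\left(-44 - 6\right) - 3696} = \frac{3667}{3 \left(-50 - 3696\right)} = \frac{3667}{3 \left(-3746\right)} = \frac{3667}{3} \left(- \frac{1}{3746}\right) = - \frac{3667}{11238}$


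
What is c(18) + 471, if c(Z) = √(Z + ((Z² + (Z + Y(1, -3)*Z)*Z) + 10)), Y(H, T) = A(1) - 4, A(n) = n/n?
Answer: 471 + 2*I*√74 ≈ 471.0 + 17.205*I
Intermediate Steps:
A(n) = 1
Y(H, T) = -3 (Y(H, T) = 1 - 4 = -3)
c(Z) = √(10 + Z - Z²) (c(Z) = √(Z + ((Z² + (Z - 3*Z)*Z) + 10)) = √(Z + ((Z² + (-2*Z)*Z) + 10)) = √(Z + ((Z² - 2*Z²) + 10)) = √(Z + (-Z² + 10)) = √(Z + (10 - Z²)) = √(10 + Z - Z²))
c(18) + 471 = √(10 + 18 - 1*18²) + 471 = √(10 + 18 - 1*324) + 471 = √(10 + 18 - 324) + 471 = √(-296) + 471 = 2*I*√74 + 471 = 471 + 2*I*√74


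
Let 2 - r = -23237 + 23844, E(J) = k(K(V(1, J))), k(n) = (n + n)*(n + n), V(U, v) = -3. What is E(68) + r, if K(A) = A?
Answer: -569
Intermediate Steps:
k(n) = 4*n² (k(n) = (2*n)*(2*n) = 4*n²)
E(J) = 36 (E(J) = 4*(-3)² = 4*9 = 36)
r = -605 (r = 2 - (-23237 + 23844) = 2 - 1*607 = 2 - 607 = -605)
E(68) + r = 36 - 605 = -569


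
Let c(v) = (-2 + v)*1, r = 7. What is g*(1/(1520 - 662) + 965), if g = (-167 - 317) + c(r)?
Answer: -396598109/858 ≈ -4.6224e+5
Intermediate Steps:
c(v) = -2 + v
g = -479 (g = (-167 - 317) + (-2 + 7) = -484 + 5 = -479)
g*(1/(1520 - 662) + 965) = -479*(1/(1520 - 662) + 965) = -479*(1/858 + 965) = -479*827971/858 = -396598109/858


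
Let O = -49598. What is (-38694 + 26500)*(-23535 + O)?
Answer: 891783802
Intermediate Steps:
(-38694 + 26500)*(-23535 + O) = (-38694 + 26500)*(-23535 - 49598) = -12194*(-73133) = 891783802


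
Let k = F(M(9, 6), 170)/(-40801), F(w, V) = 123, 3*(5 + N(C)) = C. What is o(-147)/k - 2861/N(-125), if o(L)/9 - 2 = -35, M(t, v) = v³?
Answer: 565853763/5740 ≈ 98581.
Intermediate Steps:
N(C) = -5 + C/3
o(L) = -297 (o(L) = 18 + 9*(-35) = 18 - 315 = -297)
k = -123/40801 (k = 123/(-40801) = 123*(-1/40801) = -123/40801 ≈ -0.0030146)
o(-147)/k - 2861/N(-125) = -297/(-123/40801) - 2861/(-5 + (⅓)*(-125)) = -297*(-40801/123) - 2861/(-5 - 125/3) = 4039299/41 - 2861/(-140/3) = 4039299/41 - 2861*(-3/140) = 4039299/41 + 8583/140 = 565853763/5740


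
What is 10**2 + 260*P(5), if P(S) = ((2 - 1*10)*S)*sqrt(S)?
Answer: 100 - 10400*sqrt(5) ≈ -23155.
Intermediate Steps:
P(S) = -8*S**(3/2) (P(S) = ((2 - 10)*S)*sqrt(S) = (-8*S)*sqrt(S) = -8*S**(3/2))
10**2 + 260*P(5) = 10**2 + 260*(-40*sqrt(5)) = 100 + 260*(-40*sqrt(5)) = 100 - 10400*sqrt(5)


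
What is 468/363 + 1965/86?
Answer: 251181/10406 ≈ 24.138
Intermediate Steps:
468/363 + 1965/86 = 468*(1/363) + 1965*(1/86) = 156/121 + 1965/86 = 251181/10406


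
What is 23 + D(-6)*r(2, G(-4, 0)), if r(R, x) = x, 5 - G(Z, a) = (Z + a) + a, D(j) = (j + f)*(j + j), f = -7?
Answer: 1427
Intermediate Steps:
D(j) = 2*j*(-7 + j) (D(j) = (j - 7)*(j + j) = (-7 + j)*(2*j) = 2*j*(-7 + j))
G(Z, a) = 5 - Z - 2*a (G(Z, a) = 5 - ((Z + a) + a) = 5 - (Z + 2*a) = 5 + (-Z - 2*a) = 5 - Z - 2*a)
23 + D(-6)*r(2, G(-4, 0)) = 23 + (2*(-6)*(-7 - 6))*(5 - 1*(-4) - 2*0) = 23 + (2*(-6)*(-13))*(5 + 4 + 0) = 23 + 156*9 = 23 + 1404 = 1427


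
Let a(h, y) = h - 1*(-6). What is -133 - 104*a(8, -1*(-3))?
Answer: -1589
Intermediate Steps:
a(h, y) = 6 + h (a(h, y) = h + 6 = 6 + h)
-133 - 104*a(8, -1*(-3)) = -133 - 104*(6 + 8) = -133 - 104*14 = -133 - 1456 = -1589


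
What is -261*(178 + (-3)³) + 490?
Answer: -38921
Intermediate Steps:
-261*(178 + (-3)³) + 490 = -261*(178 - 27) + 490 = -261*151 + 490 = -39411 + 490 = -38921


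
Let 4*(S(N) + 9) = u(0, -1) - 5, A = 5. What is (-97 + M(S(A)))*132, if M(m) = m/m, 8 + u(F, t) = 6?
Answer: -12672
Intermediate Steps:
u(F, t) = -2 (u(F, t) = -8 + 6 = -2)
S(N) = -43/4 (S(N) = -9 + (-2 - 5)/4 = -9 + (1/4)*(-7) = -9 - 7/4 = -43/4)
M(m) = 1
(-97 + M(S(A)))*132 = (-97 + 1)*132 = -96*132 = -12672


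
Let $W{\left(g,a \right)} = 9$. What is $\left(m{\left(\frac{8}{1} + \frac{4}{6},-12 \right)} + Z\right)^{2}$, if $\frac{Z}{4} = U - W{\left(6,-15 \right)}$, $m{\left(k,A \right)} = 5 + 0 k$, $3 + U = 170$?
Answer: $405769$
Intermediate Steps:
$U = 167$ ($U = -3 + 170 = 167$)
$m{\left(k,A \right)} = 5$ ($m{\left(k,A \right)} = 5 + 0 = 5$)
$Z = 632$ ($Z = 4 \left(167 - 9\right) = 4 \cdot 158 = 632$)
$\left(m{\left(\frac{8}{1} + \frac{4}{6},-12 \right)} + Z\right)^{2} = \left(5 + 632\right)^{2} = 637^{2} = 405769$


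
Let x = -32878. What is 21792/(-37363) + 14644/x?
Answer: -631810574/614210357 ≈ -1.0287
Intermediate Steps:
21792/(-37363) + 14644/x = 21792/(-37363) + 14644/(-32878) = 21792*(-1/37363) + 14644*(-1/32878) = -21792/37363 - 7322/16439 = -631810574/614210357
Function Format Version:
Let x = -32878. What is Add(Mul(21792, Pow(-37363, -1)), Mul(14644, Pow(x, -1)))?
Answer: Rational(-631810574, 614210357) ≈ -1.0287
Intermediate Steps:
Add(Mul(21792, Pow(-37363, -1)), Mul(14644, Pow(x, -1))) = Add(Mul(21792, Pow(-37363, -1)), Mul(14644, Pow(-32878, -1))) = Add(Mul(21792, Rational(-1, 37363)), Mul(14644, Rational(-1, 32878))) = Add(Rational(-21792, 37363), Rational(-7322, 16439)) = Rational(-631810574, 614210357)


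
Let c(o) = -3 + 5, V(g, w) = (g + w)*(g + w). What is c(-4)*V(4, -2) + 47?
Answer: 55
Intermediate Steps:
V(g, w) = (g + w)²
c(o) = 2
c(-4)*V(4, -2) + 47 = 2*(4 - 2)² + 47 = 2*2² + 47 = 2*4 + 47 = 8 + 47 = 55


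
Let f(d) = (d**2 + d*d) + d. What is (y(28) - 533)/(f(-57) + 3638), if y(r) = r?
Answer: -505/10079 ≈ -0.050104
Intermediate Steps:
f(d) = d + 2*d**2 (f(d) = (d**2 + d**2) + d = 2*d**2 + d = d + 2*d**2)
(y(28) - 533)/(f(-57) + 3638) = (28 - 533)/(-57*(1 + 2*(-57)) + 3638) = -505/(-57*(1 - 114) + 3638) = -505/(-57*(-113) + 3638) = -505/(6441 + 3638) = -505/10079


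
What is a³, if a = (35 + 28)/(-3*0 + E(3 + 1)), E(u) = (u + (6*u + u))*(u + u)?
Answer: 250047/16777216 ≈ 0.014904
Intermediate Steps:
E(u) = 16*u² (E(u) = (u + 7*u)*(2*u) = (8*u)*(2*u) = 16*u²)
a = 63/256 (a = (35 + 28)/(-3*0 + 16*(3 + 1)²) = 63/(0 + 16*4²) = 63/(0 + 16*16) = 63/(0 + 256) = 63/256 ≈ 0.24609)
a³ = (63/256)³ = 250047/16777216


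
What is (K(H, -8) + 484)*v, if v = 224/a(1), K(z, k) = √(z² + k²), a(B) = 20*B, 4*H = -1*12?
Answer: 27104/5 + 56*√73/5 ≈ 5516.5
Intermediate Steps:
H = -3 (H = (-1*12)/4 = (¼)*(-12) = -3)
K(z, k) = √(k² + z²)
v = 56/5 (v = 224/((20*1)) = 224/20 = 224*(1/20) = 56/5 ≈ 11.200)
(K(H, -8) + 484)*v = (√((-8)² + (-3)²) + 484)*(56/5) = (√(64 + 9) + 484)*(56/5) = (√73 + 484)*(56/5) = (484 + √73)*(56/5) = 27104/5 + 56*√73/5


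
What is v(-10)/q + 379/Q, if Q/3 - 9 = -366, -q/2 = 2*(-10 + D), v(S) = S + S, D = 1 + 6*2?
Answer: 1406/1071 ≈ 1.3128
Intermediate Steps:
D = 13 (D = 1 + 12 = 13)
v(S) = 2*S
q = -12 (q = -4*(-10 + 13) = -4*3 = -2*6 = -12)
Q = -1071 (Q = 27 + 3*(-366) = 27 - 1098 = -1071)
v(-10)/q + 379/Q = (2*(-10))/(-12) + 379/(-1071) = -20*(-1/12) + 379*(-1/1071) = 5/3 - 379/1071 = 1406/1071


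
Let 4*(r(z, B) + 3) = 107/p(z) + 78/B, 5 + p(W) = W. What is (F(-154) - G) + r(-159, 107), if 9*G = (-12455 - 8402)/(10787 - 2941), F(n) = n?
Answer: -388308809635/2478268944 ≈ -156.69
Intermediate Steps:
G = -20857/70614 (G = ((-12455 - 8402)/(10787 - 2941))/9 = (-20857/7846)/9 = (-20857*1/7846)/9 = (⅑)*(-20857/7846) = -20857/70614 ≈ -0.29537)
p(W) = -5 + W
r(z, B) = -3 + 39/(2*B) + 107/(4*(-5 + z)) (r(z, B) = -3 + (107/(-5 + z) + 78/B)/4 = -3 + (78/B + 107/(-5 + z))/4 = -3 + (39/(2*B) + 107/(4*(-5 + z))) = -3 + 39/(2*B) + 107/(4*(-5 + z)))
(F(-154) - G) + r(-159, 107) = (-154 - 1*(-20857/70614)) + (¼)*(-390 + 78*(-159) + 167*107 - 12*107*(-159))/(107*(-5 - 159)) = (-154 + 20857/70614) + (¼)*(1/107)*(-390 - 12402 + 17869 + 204156)/(-164) = -10853699/70614 + (¼)*(1/107)*(-1/164)*209233 = -10853699/70614 - 209233/70192 = -388308809635/2478268944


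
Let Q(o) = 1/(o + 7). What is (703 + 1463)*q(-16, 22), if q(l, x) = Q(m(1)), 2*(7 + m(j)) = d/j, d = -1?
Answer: -4332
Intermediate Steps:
m(j) = -7 - 1/(2*j) (m(j) = -7 + (-1/j)/2 = -7 - 1/(2*j))
Q(o) = 1/(7 + o)
q(l, x) = -2 (q(l, x) = 1/(7 + (-7 - 1/2/1)) = 1/(7 + (-7 - 1/2*1)) = 1/(7 + (-7 - 1/2)) = 1/(7 - 15/2) = 1/(-1/2) = -2)
(703 + 1463)*q(-16, 22) = (703 + 1463)*(-2) = 2166*(-2) = -4332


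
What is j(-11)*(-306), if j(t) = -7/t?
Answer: -2142/11 ≈ -194.73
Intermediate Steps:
j(-11)*(-306) = -7/(-11)*(-306) = -7*(-1/11)*(-306) = (7/11)*(-306) = -2142/11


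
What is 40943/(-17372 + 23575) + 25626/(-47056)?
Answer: 883827865/145944184 ≈ 6.0559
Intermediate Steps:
40943/(-17372 + 23575) + 25626/(-47056) = 40943/6203 + 25626*(-1/47056) = 40943*(1/6203) - 12813/23528 = 40943/6203 - 12813/23528 = 883827865/145944184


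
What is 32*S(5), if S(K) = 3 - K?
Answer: -64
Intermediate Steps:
32*S(5) = 32*(3 - 1*5) = 32*(3 - 5) = 32*(-2) = -64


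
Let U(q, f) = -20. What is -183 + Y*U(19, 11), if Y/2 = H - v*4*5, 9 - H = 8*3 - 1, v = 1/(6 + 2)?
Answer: 477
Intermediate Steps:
v = ⅛ (v = 1/8 = ⅛ ≈ 0.12500)
H = -14 (H = 9 - (8*3 - 1) = 9 - (24 - 1) = 9 - 1*23 = 9 - 23 = -14)
Y = -33 (Y = 2*(-14 - 4*5/8) = 2*(-14 - 20/8) = 2*(-14 - 1*5/2) = 2*(-14 - 5/2) = 2*(-33/2) = -33)
-183 + Y*U(19, 11) = -183 - 33*(-20) = -183 + 660 = 477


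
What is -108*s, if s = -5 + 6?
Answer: -108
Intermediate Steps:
s = 1
-108*s = -108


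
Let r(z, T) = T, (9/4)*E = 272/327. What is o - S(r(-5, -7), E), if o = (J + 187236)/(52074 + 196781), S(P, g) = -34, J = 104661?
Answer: 8752967/248855 ≈ 35.173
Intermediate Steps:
E = 1088/2943 (E = 4*(272/327)/9 = 4*(272*(1/327))/9 = (4/9)*(272/327) = 1088/2943 ≈ 0.36969)
o = 291897/248855 (o = (104661 + 187236)/(52074 + 196781) = 291897/248855 ≈ 1.1730)
o - S(r(-5, -7), E) = 291897/248855 - 1*(-34) = 291897/248855 + 34 = 8752967/248855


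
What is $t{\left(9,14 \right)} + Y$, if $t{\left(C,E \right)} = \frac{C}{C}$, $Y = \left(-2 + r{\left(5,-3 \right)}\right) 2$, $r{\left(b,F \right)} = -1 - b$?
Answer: $-15$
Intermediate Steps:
$Y = -16$ ($Y = \left(-2 - 6\right) 2 = \left(-8\right) 2 = -16$)
$t{\left(C,E \right)} = 1$
$t{\left(9,14 \right)} + Y = 1 - 16 = -15$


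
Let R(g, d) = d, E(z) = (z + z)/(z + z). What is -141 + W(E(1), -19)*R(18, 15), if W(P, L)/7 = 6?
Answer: 489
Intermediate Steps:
E(z) = 1 (E(z) = (2*z)/((2*z)) = (2*z)*(1/(2*z)) = 1)
W(P, L) = 42 (W(P, L) = 7*6 = 42)
-141 + W(E(1), -19)*R(18, 15) = -141 + 42*15 = -141 + 630 = 489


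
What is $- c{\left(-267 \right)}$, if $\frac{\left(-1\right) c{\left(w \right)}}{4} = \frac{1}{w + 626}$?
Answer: $\frac{4}{359} \approx 0.011142$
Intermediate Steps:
$c{\left(w \right)} = - \frac{4}{626 + w}$ ($c{\left(w \right)} = - \frac{4}{w + 626} = - \frac{4}{626 + w}$)
$- c{\left(-267 \right)} = - \frac{-4}{626 - 267} = - \frac{-4}{359} = \left(-1\right) \left(- \frac{4}{359}\right) = \frac{4}{359}$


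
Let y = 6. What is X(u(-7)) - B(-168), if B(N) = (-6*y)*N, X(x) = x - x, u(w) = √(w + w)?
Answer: -6048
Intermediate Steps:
u(w) = √2*√w (u(w) = √(2*w) = √2*√w)
X(x) = 0
B(N) = -36*N (B(N) = (-6*6)*N = -36*N)
X(u(-7)) - B(-168) = 0 - (-36)*(-168) = 0 - 1*6048 = 0 - 6048 = -6048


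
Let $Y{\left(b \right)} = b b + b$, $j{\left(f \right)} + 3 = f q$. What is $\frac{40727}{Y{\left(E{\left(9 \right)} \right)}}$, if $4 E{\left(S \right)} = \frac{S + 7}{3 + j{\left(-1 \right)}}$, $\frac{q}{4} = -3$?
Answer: $\frac{366543}{4} \approx 91636.0$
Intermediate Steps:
$q = -12$ ($q = 4 \left(-3\right) = -12$)
$j{\left(f \right)} = -3 - 12 f$ ($j{\left(f \right)} = -3 + f \left(-12\right) = -3 - 12 f$)
$E{\left(S \right)} = \frac{7}{48} + \frac{S}{48}$ ($E{\left(S \right)} = \frac{\left(S + 7\right) \frac{1}{3 - -9}}{4} = \frac{\left(7 + S\right) \frac{1}{3 + \left(-3 + 12\right)}}{4} = \frac{\left(7 + S\right) \frac{1}{3 + 9}}{4} = \frac{\left(7 + S\right) \frac{1}{12}}{4} = \frac{\frac{7}{12} + \frac{S}{12}}{4} = \frac{7}{48} + \frac{S}{48}$)
$Y{\left(b \right)} = b + b^{2}$ ($Y{\left(b \right)} = b^{2} + b = b + b^{2}$)
$\frac{40727}{Y{\left(E{\left(9 \right)} \right)}} = \frac{40727}{\left(\frac{7}{48} + \frac{1}{48} \cdot 9\right) \left(1 + \left(\frac{7}{48} + \frac{1}{48} \cdot 9\right)\right)} = \frac{40727}{\left(\frac{7}{48} + \frac{3}{16}\right) \left(1 + \left(\frac{7}{48} + \frac{3}{16}\right)\right)} = \frac{40727}{\frac{1}{3} \left(1 + \frac{1}{3}\right)} = \frac{40727}{\frac{1}{3} \cdot \frac{4}{3}} = \frac{40727}{\frac{4}{9}} = 40727 \cdot \frac{9}{4} = \frac{366543}{4}$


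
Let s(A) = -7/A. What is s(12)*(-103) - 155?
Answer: -1139/12 ≈ -94.917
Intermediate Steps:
s(12)*(-103) - 155 = -7/12*(-103) - 155 = 721/12 - 155 = -1139/12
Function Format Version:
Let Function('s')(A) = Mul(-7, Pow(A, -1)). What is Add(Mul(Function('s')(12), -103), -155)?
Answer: Rational(-1139, 12) ≈ -94.917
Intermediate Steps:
Add(Mul(Function('s')(12), -103), -155) = Add(Mul(Mul(-7, Pow(12, -1)), -103), -155) = Add(Mul(Mul(-7, Rational(1, 12)), -103), -155) = Add(Mul(Rational(-7, 12), -103), -155) = Add(Rational(721, 12), -155) = Rational(-1139, 12)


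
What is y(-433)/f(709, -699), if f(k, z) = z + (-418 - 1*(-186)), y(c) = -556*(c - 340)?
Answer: -429788/931 ≈ -461.64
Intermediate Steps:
y(c) = 189040 - 556*c (y(c) = -556*(-340 + c) = 189040 - 556*c)
f(k, z) = -232 + z (f(k, z) = z + (-418 + 186) = z - 232 = -232 + z)
y(-433)/f(709, -699) = (189040 - 556*(-433))/(-232 - 699) = (189040 + 240748)/(-931) = 429788*(-1/931) = -429788/931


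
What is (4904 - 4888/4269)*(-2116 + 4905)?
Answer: 58374573232/4269 ≈ 1.3674e+7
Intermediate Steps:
(4904 - 4888/4269)*(-2116 + 4905) = (4904 - 4888*1/4269)*2789 = (4904 - 4888/4269)*2789 = (20930288/4269)*2789 = 58374573232/4269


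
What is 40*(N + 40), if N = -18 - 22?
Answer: 0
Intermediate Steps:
N = -40
40*(N + 40) = 40*(-40 + 40) = 40*0 = 0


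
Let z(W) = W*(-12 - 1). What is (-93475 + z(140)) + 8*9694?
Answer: -17743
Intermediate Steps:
z(W) = -13*W (z(W) = W*(-13) = -13*W)
(-93475 + z(140)) + 8*9694 = (-93475 - 13*140) + 8*9694 = (-93475 - 1820) + 77552 = -95295 + 77552 = -17743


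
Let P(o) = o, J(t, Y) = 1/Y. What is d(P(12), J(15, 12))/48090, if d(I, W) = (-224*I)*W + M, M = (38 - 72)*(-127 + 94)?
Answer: 449/24045 ≈ 0.018673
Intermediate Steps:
M = 1122 (M = -34*(-33) = 1122)
d(I, W) = 1122 - 224*I*W (d(I, W) = (-224*I)*W + 1122 = -224*I*W + 1122 = 1122 - 224*I*W)
d(P(12), J(15, 12))/48090 = (1122 - 224*12/12)/48090 = (1122 - 224*12*1/12)*(1/48090) = (1122 - 224)*(1/48090) = 898*(1/48090) = 449/24045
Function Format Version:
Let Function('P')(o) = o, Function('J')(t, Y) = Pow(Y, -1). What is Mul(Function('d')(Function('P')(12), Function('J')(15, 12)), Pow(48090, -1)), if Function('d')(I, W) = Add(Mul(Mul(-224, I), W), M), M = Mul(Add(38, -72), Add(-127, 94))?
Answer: Rational(449, 24045) ≈ 0.018673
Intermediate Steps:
M = 1122 (M = Mul(-34, -33) = 1122)
Function('d')(I, W) = Add(1122, Mul(-224, I, W)) (Function('d')(I, W) = Add(Mul(Mul(-224, I), W), 1122) = Add(Mul(-224, I, W), 1122) = Add(1122, Mul(-224, I, W)))
Mul(Function('d')(Function('P')(12), Function('J')(15, 12)), Pow(48090, -1)) = Mul(Add(1122, Mul(-224, 12, Pow(12, -1))), Pow(48090, -1)) = Mul(Add(1122, Mul(-224, 12, Rational(1, 12))), Rational(1, 48090)) = Mul(Add(1122, -224), Rational(1, 48090)) = Mul(898, Rational(1, 48090)) = Rational(449, 24045)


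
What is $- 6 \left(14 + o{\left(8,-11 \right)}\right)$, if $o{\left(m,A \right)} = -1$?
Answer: $-78$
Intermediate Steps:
$- 6 \left(14 + o{\left(8,-11 \right)}\right) = - 6 \left(14 - 1\right) = \left(-6\right) 13 = -78$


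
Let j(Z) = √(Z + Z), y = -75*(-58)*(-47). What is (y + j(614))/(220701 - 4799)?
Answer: -102225/107951 + √307/107951 ≈ -0.94680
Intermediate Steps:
y = -204450 (y = 4350*(-47) = -204450)
j(Z) = √2*√Z (j(Z) = √(2*Z) = √2*√Z)
(y + j(614))/(220701 - 4799) = (-204450 + √2*√614)/(220701 - 4799) = (-204450 + 2*√307)/215902 = (-204450 + 2*√307)*(1/215902) = -102225/107951 + √307/107951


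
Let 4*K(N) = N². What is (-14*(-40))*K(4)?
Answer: 2240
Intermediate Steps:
K(N) = N²/4
(-14*(-40))*K(4) = (-14*(-40))*((¼)*4²) = 560*((¼)*16) = 560*4 = 2240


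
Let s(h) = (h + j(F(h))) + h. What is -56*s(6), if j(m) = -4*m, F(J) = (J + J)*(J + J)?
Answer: 31584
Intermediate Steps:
F(J) = 4*J² (F(J) = (2*J)*(2*J) = 4*J²)
s(h) = -16*h² + 2*h (s(h) = (h - 16*h²) + h = -16*h² + 2*h)
-56*s(6) = -112*6*(1 - 8*6) = -112*6*(1 - 48) = -112*6*(-47) = -56*(-564) = 31584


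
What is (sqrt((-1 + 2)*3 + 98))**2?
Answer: 101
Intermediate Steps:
(sqrt((-1 + 2)*3 + 98))**2 = (sqrt(1*3 + 98))**2 = (sqrt(3 + 98))**2 = (sqrt(101))**2 = 101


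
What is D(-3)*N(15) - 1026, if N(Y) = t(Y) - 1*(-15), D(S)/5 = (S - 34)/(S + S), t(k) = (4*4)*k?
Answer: 13673/2 ≈ 6836.5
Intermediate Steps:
t(k) = 16*k
D(S) = 5*(-34 + S)/(2*S) (D(S) = 5*((S - 34)/(S + S)) = 5*((-34 + S)/((2*S))) = 5*((-34 + S)*(1/(2*S))) = 5*((-34 + S)/(2*S)) = 5*(-34 + S)/(2*S))
N(Y) = 15 + 16*Y (N(Y) = 16*Y - 1*(-15) = 16*Y + 15 = 15 + 16*Y)
D(-3)*N(15) - 1026 = (5/2 - 85/(-3))*(15 + 16*15) - 1026 = (5/2 - 85*(-⅓))*(15 + 240) - 1026 = (5/2 + 85/3)*255 - 1026 = (185/6)*255 - 1026 = 15725/2 - 1026 = 13673/2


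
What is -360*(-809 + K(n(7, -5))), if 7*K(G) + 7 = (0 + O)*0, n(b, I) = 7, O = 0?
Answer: 291600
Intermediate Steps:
K(G) = -1 (K(G) = -1 + ((0 + 0)*0)/7 = -1 + (0*0)/7 = -1 + (⅐)*0 = -1 + 0 = -1)
-360*(-809 + K(n(7, -5))) = -360*(-809 - 1) = -360*(-810) = 291600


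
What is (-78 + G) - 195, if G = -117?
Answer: -390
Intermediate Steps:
(-78 + G) - 195 = (-78 - 117) - 195 = -195 - 195 = -390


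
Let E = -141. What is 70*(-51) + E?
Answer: -3711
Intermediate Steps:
70*(-51) + E = 70*(-51) - 141 = -3570 - 141 = -3711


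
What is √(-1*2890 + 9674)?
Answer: 8*√106 ≈ 82.365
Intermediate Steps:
√(-1*2890 + 9674) = √(-2890 + 9674) = √6784 = 8*√106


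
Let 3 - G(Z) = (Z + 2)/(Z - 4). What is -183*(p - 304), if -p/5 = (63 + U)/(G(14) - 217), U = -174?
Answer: 60479121/1078 ≈ 56103.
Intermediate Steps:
G(Z) = 3 - (2 + Z)/(-4 + Z) (G(Z) = 3 - (Z + 2)/(Z - 4) = 3 - (2 + Z)/(-4 + Z))
p = -2775/1078 (p = -5*(63 - 174)/(2*(-7 + 14)/(-4 + 14) - 217) = -(-555)/(2*7/10 - 217) = -(-555)/(2*(1/10)*7 - 217) = -(-555)/(7/5 - 217) = -(-555)/(-1078/5) = -(-555)*(-5)/1078 = -5*555/1078 = -2775/1078 ≈ -2.5742)
-183*(p - 304) = -183*(-2775/1078 - 304) = -183*(-330487/1078) = 60479121/1078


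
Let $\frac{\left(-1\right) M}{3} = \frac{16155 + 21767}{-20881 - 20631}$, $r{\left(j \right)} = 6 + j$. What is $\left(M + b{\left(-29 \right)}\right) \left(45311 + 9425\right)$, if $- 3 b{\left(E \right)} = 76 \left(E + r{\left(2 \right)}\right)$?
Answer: $\frac{151879742300}{5189} \approx 2.927 \cdot 10^{7}$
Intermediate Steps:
$b{\left(E \right)} = - \frac{608}{3} - \frac{76 E}{3}$ ($b{\left(E \right)} = - \frac{76 \left(E + \left(6 + 2\right)\right)}{3} = - \frac{76 \left(E + 8\right)}{3} = - \frac{76 \left(8 + E\right)}{3} = - \frac{608 + 76 E}{3} = - \frac{608}{3} - \frac{76 E}{3}$)
$M = \frac{56883}{20756}$ ($M = - 3 \frac{16155 + 21767}{-20881 - 20631} = - 3 \frac{37922}{-41512} = - 3 \cdot 37922 \left(- \frac{1}{41512}\right) = \left(-3\right) \left(- \frac{18961}{20756}\right) = \frac{56883}{20756} \approx 2.7406$)
$\left(M + b{\left(-29 \right)}\right) \left(45311 + 9425\right) = \left(\frac{56883}{20756} - -532\right) \left(45311 + 9425\right) = \left(\frac{56883}{20756} + \left(- \frac{608}{3} + \frac{2204}{3}\right)\right) 54736 = \left(\frac{56883}{20756} + 532\right) 54736 = \frac{11099075}{20756} \cdot 54736 = \frac{151879742300}{5189}$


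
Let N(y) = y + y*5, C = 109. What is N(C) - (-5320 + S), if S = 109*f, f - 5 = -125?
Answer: 19054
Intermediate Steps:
f = -120 (f = 5 - 125 = -120)
N(y) = 6*y (N(y) = y + 5*y = 6*y)
S = -13080 (S = 109*(-120) = -13080)
N(C) - (-5320 + S) = 6*109 - (-5320 - 13080) = 654 - 1*(-18400) = 654 + 18400 = 19054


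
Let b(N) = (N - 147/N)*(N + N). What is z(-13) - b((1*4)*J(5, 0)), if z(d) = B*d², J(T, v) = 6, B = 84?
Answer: 13338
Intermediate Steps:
z(d) = 84*d²
b(N) = 2*N*(N - 147/N) (b(N) = (N - 147/N)*(2*N) = 2*N*(N - 147/N))
z(-13) - b((1*4)*J(5, 0)) = 84*(-13)² - (-294 + 2*((1*4)*6)²) = 84*169 - (-294 + 2*(4*6)²) = 14196 - (-294 + 2*24²) = 14196 - (-294 + 2*576) = 14196 - (-294 + 1152) = 14196 - 1*858 = 14196 - 858 = 13338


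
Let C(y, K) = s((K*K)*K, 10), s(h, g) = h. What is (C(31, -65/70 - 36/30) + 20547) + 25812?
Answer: 15897829051/343000 ≈ 46349.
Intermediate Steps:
C(y, K) = K³ (C(y, K) = (K*K)*K = K²*K = K³)
(C(31, -65/70 - 36/30) + 20547) + 25812 = ((-65/70 - 36/30)³ + 20547) + 25812 = ((-65*1/70 - 36*1/30)³ + 20547) + 25812 = ((-13/14 - 6/5)³ + 20547) + 25812 = ((-149/70)³ + 20547) + 25812 = (-3307949/343000 + 20547) + 25812 = 7044313051/343000 + 25812 = 15897829051/343000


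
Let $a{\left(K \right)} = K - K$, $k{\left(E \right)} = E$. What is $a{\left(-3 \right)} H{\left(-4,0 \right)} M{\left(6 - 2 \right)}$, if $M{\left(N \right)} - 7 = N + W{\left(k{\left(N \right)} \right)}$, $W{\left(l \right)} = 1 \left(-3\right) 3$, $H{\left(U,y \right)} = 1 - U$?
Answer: $0$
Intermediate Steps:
$a{\left(K \right)} = 0$
$W{\left(l \right)} = -9$ ($W{\left(l \right)} = \left(-3\right) 3 = -9$)
$M{\left(N \right)} = -2 + N$ ($M{\left(N \right)} = 7 + \left(N - 9\right) = 7 + \left(-9 + N\right) = -2 + N$)
$a{\left(-3 \right)} H{\left(-4,0 \right)} M{\left(6 - 2 \right)} = 0 \left(1 - -4\right) \left(-2 + \left(6 - 2\right)\right) = 0 \left(1 + 4\right) \left(-2 + \left(6 - 2\right)\right) = 0 \cdot 5 \left(-2 + 4\right) = 0 \cdot 2 = 0$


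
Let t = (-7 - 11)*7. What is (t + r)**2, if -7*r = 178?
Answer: 1123600/49 ≈ 22931.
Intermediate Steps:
r = -178/7 (r = -1/7*178 = -178/7 ≈ -25.429)
t = -126 (t = -18*7 = -126)
(t + r)**2 = (-126 - 178/7)**2 = (-1060/7)**2 = 1123600/49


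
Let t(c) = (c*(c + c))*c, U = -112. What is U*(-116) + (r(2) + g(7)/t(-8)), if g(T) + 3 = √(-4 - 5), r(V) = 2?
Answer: 13305859/1024 - 3*I/1024 ≈ 12994.0 - 0.0029297*I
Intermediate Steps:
g(T) = -3 + 3*I (g(T) = -3 + √(-4 - 5) = -3 + √(-9) = -3 + 3*I)
t(c) = 2*c³ (t(c) = (c*(2*c))*c = (2*c²)*c = 2*c³)
U*(-116) + (r(2) + g(7)/t(-8)) = -112*(-116) + (2 + (-3 + 3*I)/((2*(-8)³))) = 12992 + (2 + (-3 + 3*I)/((2*(-512)))) = 12992 + (2 + (-3 + 3*I)/(-1024)) = 12992 + (2 + (-3 + 3*I)*(-1/1024)) = 12992 + (2 + (3/1024 - 3*I/1024)) = 12992 + (2051/1024 - 3*I/1024) = 13305859/1024 - 3*I/1024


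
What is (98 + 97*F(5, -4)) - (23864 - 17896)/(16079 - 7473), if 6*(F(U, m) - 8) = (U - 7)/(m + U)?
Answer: 10856123/12909 ≈ 840.97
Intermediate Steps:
F(U, m) = 8 + (-7 + U)/(6*(U + m)) (F(U, m) = 8 + ((U - 7)/(m + U))/6 = 8 + ((-7 + U)/(U + m))/6 = 8 + (-7 + U)/(6*(U + m)))
(98 + 97*F(5, -4)) - (23864 - 17896)/(16079 - 7473) = (98 + 97*((-7 + 48*(-4) + 49*5)/(6*(5 - 4)))) - (23864 - 17896)/(16079 - 7473) = (98 + 97*((1/6)*(-7 - 192 + 245)/1)) - 5968/8606 = (98 + 97*((1/6)*1*46)) - 5968/8606 = (98 + 97*(23/3)) - 1*2984/4303 = (98 + 2231/3) - 2984/4303 = 2525/3 - 2984/4303 = 10856123/12909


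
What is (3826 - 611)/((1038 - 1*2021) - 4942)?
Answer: -643/1185 ≈ -0.54262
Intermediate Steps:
(3826 - 611)/((1038 - 1*2021) - 4942) = 3215/((1038 - 2021) - 4942) = 3215/(-983 - 4942) = 3215/(-5925) = 3215*(-1/5925) = -643/1185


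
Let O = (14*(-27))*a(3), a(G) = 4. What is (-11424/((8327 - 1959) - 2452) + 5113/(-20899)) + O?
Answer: -31000396123/20460121 ≈ -1515.2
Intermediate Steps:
O = -1512 (O = (14*(-27))*4 = -378*4 = -1512)
(-11424/((8327 - 1959) - 2452) + 5113/(-20899)) + O = (-11424/((8327 - 1959) - 2452) + 5113/(-20899)) - 1512 = (-11424/(6368 - 2452) + 5113*(-1/20899)) - 1512 = (-11424/3916 - 5113/20899) - 1512 = (-11424*1/3916 - 5113/20899) - 1512 = (-2856/979 - 5113/20899) - 1512 = -64693171/20460121 - 1512 = -31000396123/20460121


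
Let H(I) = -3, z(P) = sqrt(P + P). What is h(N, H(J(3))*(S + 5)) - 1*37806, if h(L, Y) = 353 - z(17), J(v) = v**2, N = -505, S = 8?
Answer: -37453 - sqrt(34) ≈ -37459.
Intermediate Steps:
z(P) = sqrt(2)*sqrt(P) (z(P) = sqrt(2*P) = sqrt(2)*sqrt(P))
h(L, Y) = 353 - sqrt(34) (h(L, Y) = 353 - sqrt(2)*sqrt(17) = 353 - sqrt(34))
h(N, H(J(3))*(S + 5)) - 1*37806 = (353 - sqrt(34)) - 1*37806 = (353 - sqrt(34)) - 37806 = -37453 - sqrt(34)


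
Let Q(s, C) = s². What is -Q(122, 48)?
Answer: -14884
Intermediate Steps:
-Q(122, 48) = -1*122² = -1*14884 = -14884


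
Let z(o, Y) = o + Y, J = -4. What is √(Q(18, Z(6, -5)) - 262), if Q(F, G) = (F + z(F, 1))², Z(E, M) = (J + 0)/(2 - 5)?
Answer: 3*√123 ≈ 33.272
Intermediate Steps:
Z(E, M) = 4/3 (Z(E, M) = (-4 + 0)/(2 - 5) = -4/(-3) = -4*(-⅓) = 4/3)
z(o, Y) = Y + o
Q(F, G) = (1 + 2*F)² (Q(F, G) = (F + (1 + F))² = (1 + 2*F)²)
√(Q(18, Z(6, -5)) - 262) = √((1 + 2*18)² - 262) = √((1 + 36)² - 262) = √(37² - 262) = √(1369 - 262) = √1107 = 3*√123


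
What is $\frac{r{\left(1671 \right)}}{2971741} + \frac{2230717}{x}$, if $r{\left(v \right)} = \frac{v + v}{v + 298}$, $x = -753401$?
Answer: $- \frac{107873729838931}{36433214796749} \approx -2.9609$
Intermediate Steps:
$r{\left(v \right)} = \frac{2 v}{298 + v}$
$\frac{r{\left(1671 \right)}}{2971741} + \frac{2230717}{x} = \frac{2 \cdot 1671 \frac{1}{298 + 1671}}{2971741} + \frac{2230717}{-753401} = 2 \cdot 1671 \cdot \frac{1}{1969} \cdot \frac{1}{2971741} + 2230717 \left(- \frac{1}{753401}\right) = 2 \cdot 1671 \cdot \frac{1}{1969} \cdot \frac{1}{2971741} - \frac{2230717}{753401} = \frac{3342}{1969} \cdot \frac{1}{2971741} - \frac{2230717}{753401} = \frac{3342}{5851358029} - \frac{2230717}{753401} = - \frac{107873729838931}{36433214796749}$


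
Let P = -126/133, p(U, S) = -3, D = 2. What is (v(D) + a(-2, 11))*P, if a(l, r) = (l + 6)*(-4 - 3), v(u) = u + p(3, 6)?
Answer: 522/19 ≈ 27.474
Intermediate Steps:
v(u) = -3 + u (v(u) = u - 3 = -3 + u)
a(l, r) = -42 - 7*l (a(l, r) = (6 + l)*(-7) = -42 - 7*l)
P = -18/19 (P = -126*1/133 = -18/19 ≈ -0.94737)
(v(D) + a(-2, 11))*P = ((-3 + 2) + (-42 - 7*(-2)))*(-18/19) = (-1 + (-42 + 14))*(-18/19) = (-1 - 28)*(-18/19) = -29*(-18/19) = 522/19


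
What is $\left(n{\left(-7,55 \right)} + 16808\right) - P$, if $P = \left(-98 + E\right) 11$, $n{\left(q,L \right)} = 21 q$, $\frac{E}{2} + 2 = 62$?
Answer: $16419$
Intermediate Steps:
$E = 120$ ($E = -4 + 2 \cdot 62 = -4 + 124 = 120$)
$P = 242$ ($P = \left(-98 + 120\right) 11 = 22 \cdot 11 = 242$)
$\left(n{\left(-7,55 \right)} + 16808\right) - P = \left(21 \left(-7\right) + 16808\right) - 242 = \left(-147 + 16808\right) - 242 = 16661 - 242 = 16419$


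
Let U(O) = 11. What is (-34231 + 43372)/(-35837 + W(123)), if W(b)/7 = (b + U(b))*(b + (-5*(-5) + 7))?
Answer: 9141/109553 ≈ 0.083439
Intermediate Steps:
W(b) = 7*(11 + b)*(32 + b) (W(b) = 7*((b + 11)*(b + (-5*(-5) + 7))) = 7*((11 + b)*(b + (25 + 7))) = 7*((11 + b)*(b + 32)) = 7*((11 + b)*(32 + b)) = 7*(11 + b)*(32 + b))
(-34231 + 43372)/(-35837 + W(123)) = (-34231 + 43372)/(-35837 + (2464 + 7*123**2 + 301*123)) = 9141/(-35837 + (2464 + 7*15129 + 37023)) = 9141/(-35837 + (2464 + 105903 + 37023)) = 9141/(-35837 + 145390) = 9141/109553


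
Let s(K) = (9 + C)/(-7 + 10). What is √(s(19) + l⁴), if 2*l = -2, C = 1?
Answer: √39/3 ≈ 2.0817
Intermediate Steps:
s(K) = 10/3 (s(K) = (9 + 1)/(-7 + 10) = 10/3)
l = -1 (l = (½)*(-2) = -1)
√(s(19) + l⁴) = √(10/3 + (-1)⁴) = √(10/3 + 1) = √(13/3) = √39/3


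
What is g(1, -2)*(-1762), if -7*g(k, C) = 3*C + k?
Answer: -8810/7 ≈ -1258.6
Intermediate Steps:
g(k, C) = -3*C/7 - k/7 (g(k, C) = -(3*C + k)/7 = -(k + 3*C)/7 = -3*C/7 - k/7)
g(1, -2)*(-1762) = (-3/7*(-2) - ⅐*1)*(-1762) = (6/7 - ⅐)*(-1762) = (5/7)*(-1762) = -8810/7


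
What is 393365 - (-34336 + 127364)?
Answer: 300337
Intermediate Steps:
393365 - (-34336 + 127364) = 393365 - 1*93028 = 393365 - 93028 = 300337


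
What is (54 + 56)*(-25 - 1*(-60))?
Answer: 3850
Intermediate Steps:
(54 + 56)*(-25 - 1*(-60)) = 110*(-25 + 60) = 110*35 = 3850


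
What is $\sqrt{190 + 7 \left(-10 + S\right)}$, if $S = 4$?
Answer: $2 \sqrt{37} \approx 12.166$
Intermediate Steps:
$\sqrt{190 + 7 \left(-10 + S\right)} = \sqrt{190 + 7 \left(-10 + 4\right)} = \sqrt{190 + 7 \left(-6\right)} = \sqrt{190 - 42} = \sqrt{148} = 2 \sqrt{37}$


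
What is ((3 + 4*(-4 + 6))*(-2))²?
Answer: 484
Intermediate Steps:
((3 + 4*(-4 + 6))*(-2))² = ((3 + 4*2)*(-2))² = ((3 + 8)*(-2))² = (11*(-2))² = (-22)² = 484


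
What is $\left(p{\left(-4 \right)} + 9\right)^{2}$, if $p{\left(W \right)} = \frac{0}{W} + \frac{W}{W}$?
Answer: $100$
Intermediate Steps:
$p{\left(W \right)} = 1$ ($p{\left(W \right)} = 0 + 1 = 1$)
$\left(p{\left(-4 \right)} + 9\right)^{2} = \left(1 + 9\right)^{2} = 10^{2} = 100$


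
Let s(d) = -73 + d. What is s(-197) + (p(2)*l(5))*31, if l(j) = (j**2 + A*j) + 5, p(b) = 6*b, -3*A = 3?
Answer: 9030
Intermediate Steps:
A = -1 (A = -1/3*3 = -1)
l(j) = 5 + j**2 - j (l(j) = (j**2 - j) + 5 = 5 + j**2 - j)
s(-197) + (p(2)*l(5))*31 = (-73 - 197) + ((6*2)*(5 + 5**2 - 1*5))*31 = -270 + (12*(5 + 25 - 5))*31 = -270 + (12*25)*31 = -270 + 300*31 = -270 + 9300 = 9030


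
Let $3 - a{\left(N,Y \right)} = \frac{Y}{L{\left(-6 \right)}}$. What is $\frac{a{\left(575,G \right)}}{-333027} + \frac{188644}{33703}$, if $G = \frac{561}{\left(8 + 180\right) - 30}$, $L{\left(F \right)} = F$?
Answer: $\frac{19852202089703}{3546786837996} \approx 5.5972$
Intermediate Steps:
$G = \frac{561}{158}$ ($G = \frac{561}{188 - 30} = \frac{561}{158} \approx 3.5506$)
$a{\left(N,Y \right)} = 3 + \frac{Y}{6}$ ($a{\left(N,Y \right)} = 3 - \frac{Y}{-6} = 3 - Y \left(- \frac{1}{6}\right) = 3 - - \frac{Y}{6} = 3 + \frac{Y}{6}$)
$\frac{a{\left(575,G \right)}}{-333027} + \frac{188644}{33703} = \frac{3 + \frac{1}{6} \cdot \frac{561}{158}}{-333027} + \frac{188644}{33703} = \left(3 + \frac{187}{316}\right) \left(- \frac{1}{333027}\right) + 188644 \cdot \frac{1}{33703} = \frac{1135}{316} \left(- \frac{1}{333027}\right) + \frac{188644}{33703} = - \frac{1135}{105236532} + \frac{188644}{33703} = \frac{19852202089703}{3546786837996}$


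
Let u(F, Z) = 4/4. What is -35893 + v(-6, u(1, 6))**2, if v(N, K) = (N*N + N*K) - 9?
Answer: -35452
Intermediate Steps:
u(F, Z) = 1 (u(F, Z) = 4*(1/4) = 1)
v(N, K) = -9 + N**2 + K*N (v(N, K) = (N**2 + K*N) - 9 = -9 + N**2 + K*N)
-35893 + v(-6, u(1, 6))**2 = -35893 + (-9 + (-6)**2 + 1*(-6))**2 = -35893 + (-9 + 36 - 6)**2 = -35893 + 21**2 = -35893 + 441 = -35452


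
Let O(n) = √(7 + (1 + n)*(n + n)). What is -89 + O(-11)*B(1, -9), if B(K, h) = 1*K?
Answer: -89 + √227 ≈ -73.933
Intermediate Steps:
B(K, h) = K
O(n) = √(7 + 2*n*(1 + n)) (O(n) = √(7 + (1 + n)*(2*n)) = √(7 + 2*n*(1 + n)))
-89 + O(-11)*B(1, -9) = -89 + √(7 + 2*(-11) + 2*(-11)²)*1 = -89 + √(7 - 22 + 2*121)*1 = -89 + √(7 - 22 + 242)*1 = -89 + √227*1 = -89 + √227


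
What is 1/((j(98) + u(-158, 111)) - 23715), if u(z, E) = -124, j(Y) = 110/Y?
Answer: -49/1168056 ≈ -4.1950e-5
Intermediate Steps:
1/((j(98) + u(-158, 111)) - 23715) = 1/((110/98 - 124) - 23715) = 1/((110*(1/98) - 124) - 23715) = 1/((55/49 - 124) - 23715) = 1/(-6021/49 - 23715) = 1/(-1168056/49) = -49/1168056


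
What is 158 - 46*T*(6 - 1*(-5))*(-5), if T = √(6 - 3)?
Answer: 158 + 2530*√3 ≈ 4540.1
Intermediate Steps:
T = √3 ≈ 1.7320
158 - 46*T*(6 - 1*(-5))*(-5) = 158 - 46*√3*(6 - 1*(-5))*(-5) = 158 - 46*√3*(6 + 5)*(-5) = 158 - 46*√3*11*(-5) = 158 - 46*11*√3*(-5) = 158 - (-2530)*√3 = 158 + 2530*√3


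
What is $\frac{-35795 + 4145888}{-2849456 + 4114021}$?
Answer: $\frac{4110093}{1264565} \approx 3.2502$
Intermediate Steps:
$\frac{-35795 + 4145888}{-2849456 + 4114021} = \frac{4110093}{1264565}$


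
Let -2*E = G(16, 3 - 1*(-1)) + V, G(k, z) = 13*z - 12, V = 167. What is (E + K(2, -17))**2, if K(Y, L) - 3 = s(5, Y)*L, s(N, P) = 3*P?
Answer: 164025/4 ≈ 41006.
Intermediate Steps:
K(Y, L) = 3 + 3*L*Y (K(Y, L) = 3 + (3*Y)*L = 3 + 3*L*Y)
G(k, z) = -12 + 13*z
E = -207/2 (E = -((-12 + 13*(3 - 1*(-1))) + 167)/2 = -((-12 + 13*(3 + 1)) + 167)/2 = -((-12 + 13*4) + 167)/2 = -((-12 + 52) + 167)/2 = -(40 + 167)/2 = -1/2*207 = -207/2 ≈ -103.50)
(E + K(2, -17))**2 = (-207/2 + (3 + 3*(-17)*2))**2 = (-207/2 + (3 - 102))**2 = (-207/2 - 99)**2 = (-405/2)**2 = 164025/4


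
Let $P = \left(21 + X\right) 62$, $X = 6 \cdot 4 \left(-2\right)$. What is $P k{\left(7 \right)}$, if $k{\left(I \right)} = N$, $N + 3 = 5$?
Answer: $-3348$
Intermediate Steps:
$X = -48$ ($X = 24 \left(-2\right) = -48$)
$N = 2$ ($N = -3 + 5 = 2$)
$k{\left(I \right)} = 2$
$P = -1674$ ($P = \left(21 - 48\right) 62 = \left(-27\right) 62 = -1674$)
$P k{\left(7 \right)} = \left(-1674\right) 2 = -3348$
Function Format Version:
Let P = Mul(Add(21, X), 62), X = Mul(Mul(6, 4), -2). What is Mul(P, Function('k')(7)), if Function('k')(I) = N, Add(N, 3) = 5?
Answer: -3348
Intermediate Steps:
X = -48 (X = Mul(24, -2) = -48)
N = 2 (N = Add(-3, 5) = 2)
Function('k')(I) = 2
P = -1674 (P = Mul(Add(21, -48), 62) = Mul(-27, 62) = -1674)
Mul(P, Function('k')(7)) = Mul(-1674, 2) = -3348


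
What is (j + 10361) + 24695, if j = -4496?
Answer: 30560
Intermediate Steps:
(j + 10361) + 24695 = (-4496 + 10361) + 24695 = 5865 + 24695 = 30560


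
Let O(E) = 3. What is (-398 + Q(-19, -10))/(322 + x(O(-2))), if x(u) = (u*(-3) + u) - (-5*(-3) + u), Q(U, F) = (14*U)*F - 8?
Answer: 1127/149 ≈ 7.5638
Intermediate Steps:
Q(U, F) = -8 + 14*F*U (Q(U, F) = 14*F*U - 8 = -8 + 14*F*U)
x(u) = -15 - 3*u (x(u) = (-3*u + u) - (15 + u) = -2*u + (-15 - u) = -15 - 3*u)
(-398 + Q(-19, -10))/(322 + x(O(-2))) = (-398 + (-8 + 14*(-10)*(-19)))/(322 + (-15 - 3*3)) = (-398 + (-8 + 2660))/(322 + (-15 - 9)) = (-398 + 2652)/(322 - 24) = 2254/298 = 2254*(1/298) = 1127/149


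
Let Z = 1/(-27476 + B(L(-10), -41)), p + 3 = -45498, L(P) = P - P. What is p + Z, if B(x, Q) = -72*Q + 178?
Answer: -1107767347/24346 ≈ -45501.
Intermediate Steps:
L(P) = 0
p = -45501 (p = -3 - 45498 = -45501)
B(x, Q) = 178 - 72*Q
Z = -1/24346 (Z = 1/(-27476 + (178 - 72*(-41))) = 1/(-27476 + (178 + 2952)) = 1/(-27476 + 3130) = 1/(-24346) = -1/24346 ≈ -4.1075e-5)
p + Z = -45501 - 1/24346 = -1107767347/24346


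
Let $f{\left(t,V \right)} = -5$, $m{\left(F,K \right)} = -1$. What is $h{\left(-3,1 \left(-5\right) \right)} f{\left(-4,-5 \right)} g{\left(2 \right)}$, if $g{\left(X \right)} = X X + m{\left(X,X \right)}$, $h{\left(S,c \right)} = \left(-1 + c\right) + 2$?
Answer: $60$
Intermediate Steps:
$h{\left(S,c \right)} = 1 + c$
$g{\left(X \right)} = -1 + X^{2}$ ($g{\left(X \right)} = X X - 1 = X^{2} - 1 = -1 + X^{2}$)
$h{\left(-3,1 \left(-5\right) \right)} f{\left(-4,-5 \right)} g{\left(2 \right)} = \left(1 + 1 \left(-5\right)\right) \left(-5\right) \left(-1 + 2^{2}\right) = \left(1 - 5\right) \left(-5\right) \left(-1 + 4\right) = \left(-4\right) \left(-5\right) 3 = 20 \cdot 3 = 60$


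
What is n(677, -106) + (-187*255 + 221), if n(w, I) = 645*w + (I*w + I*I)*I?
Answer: 6804957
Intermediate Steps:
n(w, I) = 645*w + I*(I**2 + I*w) (n(w, I) = 645*w + (I*w + I**2)*I = 645*w + (I**2 + I*w)*I = 645*w + I*(I**2 + I*w))
n(677, -106) + (-187*255 + 221) = ((-106)**3 + 645*677 + 677*(-106)**2) + (-187*255 + 221) = (-1191016 + 436665 + 677*11236) + (-47685 + 221) = (-1191016 + 436665 + 7606772) - 47464 = 6852421 - 47464 = 6804957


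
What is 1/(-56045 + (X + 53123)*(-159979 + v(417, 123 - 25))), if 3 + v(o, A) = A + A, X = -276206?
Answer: 1/35645484193 ≈ 2.8054e-11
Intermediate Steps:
v(o, A) = -3 + 2*A (v(o, A) = -3 + (A + A) = -3 + 2*A)
1/(-56045 + (X + 53123)*(-159979 + v(417, 123 - 25))) = 1/(-56045 + (-276206 + 53123)*(-159979 + (-3 + 2*(123 - 25)))) = 1/(-56045 - 223083*(-159979 + (-3 + 2*98))) = 1/(-56045 - 223083*(-159979 + (-3 + 196))) = 1/(-56045 - 223083*(-159979 + 193)) = 1/(-56045 - 223083*(-159786)) = 1/(-56045 + 35645540238) = 1/35645484193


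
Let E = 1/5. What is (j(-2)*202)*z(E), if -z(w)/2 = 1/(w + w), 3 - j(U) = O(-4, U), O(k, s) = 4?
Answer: 1010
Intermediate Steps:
E = 1/5 ≈ 0.20000
j(U) = -1 (j(U) = 3 - 1*4 = 3 - 4 = -1)
z(w) = -1/w (z(w) = -2/(w + w) = -2*1/(2*w) = -1/w)
(j(-2)*202)*z(E) = (-1*202)*(-1/1/5) = -(-202)*5 = -202*(-5) = 1010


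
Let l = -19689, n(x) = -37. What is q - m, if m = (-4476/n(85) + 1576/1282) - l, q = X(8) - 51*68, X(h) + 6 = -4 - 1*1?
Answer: -552373728/23717 ≈ -23290.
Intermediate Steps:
X(h) = -11 (X(h) = -6 + (-4 - 1*1) = -6 + (-4 - 1) = -6 - 5 = -11)
q = -3479 (q = -11 - 51*68 = -11 - 3468 = -3479)
m = 469862285/23717 (m = (-4476/(-37) + 1576/1282) - 1*(-19689) = (-4476*(-1/37) + 1576*(1/1282)) + 19689 = (4476/37 + 788/641) + 19689 = 2898272/23717 + 19689 = 469862285/23717 ≈ 19811.)
q - m = -3479 - 1*469862285/23717 = -3479 - 469862285/23717 = -552373728/23717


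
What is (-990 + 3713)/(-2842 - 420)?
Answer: -389/466 ≈ -0.83476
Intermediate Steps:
(-990 + 3713)/(-2842 - 420) = 2723/(-3262) = 2723*(-1/3262) = -389/466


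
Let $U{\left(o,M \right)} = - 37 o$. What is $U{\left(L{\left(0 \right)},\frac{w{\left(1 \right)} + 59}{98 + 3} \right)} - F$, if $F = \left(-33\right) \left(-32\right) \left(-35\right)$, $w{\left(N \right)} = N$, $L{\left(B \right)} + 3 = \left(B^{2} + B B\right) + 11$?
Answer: $36664$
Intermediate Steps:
$L{\left(B \right)} = 8 + 2 B^{2}$ ($L{\left(B \right)} = -3 + \left(\left(B^{2} + B B\right) + 11\right) = -3 + \left(\left(B^{2} + B^{2}\right) + 11\right) = -3 + \left(2 B^{2} + 11\right) = -3 + \left(11 + 2 B^{2}\right) = 8 + 2 B^{2}$)
$F = -36960$ ($F = 1056 \left(-35\right) = -36960$)
$U{\left(L{\left(0 \right)},\frac{w{\left(1 \right)} + 59}{98 + 3} \right)} - F = - 37 \left(8 + 2 \cdot 0^{2}\right) - -36960 = - 37 \left(8 + 2 \cdot 0\right) + 36960 = - 37 \left(8 + 0\right) + 36960 = \left(-37\right) 8 + 36960 = -296 + 36960 = 36664$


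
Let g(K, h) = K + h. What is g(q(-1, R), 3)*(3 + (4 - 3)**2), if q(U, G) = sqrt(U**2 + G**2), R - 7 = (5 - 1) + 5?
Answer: 12 + 4*sqrt(257) ≈ 76.125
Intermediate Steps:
R = 16 (R = 7 + ((5 - 1) + 5) = 7 + (4 + 5) = 7 + 9 = 16)
q(U, G) = sqrt(G**2 + U**2)
g(q(-1, R), 3)*(3 + (4 - 3)**2) = (sqrt(16**2 + (-1)**2) + 3)*(3 + (4 - 3)**2) = (sqrt(256 + 1) + 3)*(3 + 1**2) = (sqrt(257) + 3)*(3 + 1) = (3 + sqrt(257))*4 = 12 + 4*sqrt(257)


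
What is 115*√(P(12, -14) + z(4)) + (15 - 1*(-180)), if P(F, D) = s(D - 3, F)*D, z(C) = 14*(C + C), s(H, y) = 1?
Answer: 195 + 805*√2 ≈ 1333.4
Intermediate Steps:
z(C) = 28*C (z(C) = 14*(2*C) = 28*C)
P(F, D) = D (P(F, D) = 1*D = D)
115*√(P(12, -14) + z(4)) + (15 - 1*(-180)) = 115*√(-14 + 28*4) + (15 - 1*(-180)) = 115*√(-14 + 112) + (15 + 180) = 115*√98 + 195 = 115*(7*√2) + 195 = 805*√2 + 195 = 195 + 805*√2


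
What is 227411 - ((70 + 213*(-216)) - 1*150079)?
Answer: 423428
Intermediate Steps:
227411 - ((70 + 213*(-216)) - 1*150079) = 227411 - ((70 - 46008) - 150079) = 227411 - (-45938 - 150079) = 227411 - 1*(-196017) = 227411 + 196017 = 423428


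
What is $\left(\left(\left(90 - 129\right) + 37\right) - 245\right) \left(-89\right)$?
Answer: $21983$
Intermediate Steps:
$\left(\left(\left(90 - 129\right) + 37\right) - 245\right) \left(-89\right) = \left(\left(-39 + 37\right) - 245\right) \left(-89\right) = \left(-2 - 245\right) \left(-89\right) = \left(-247\right) \left(-89\right) = 21983$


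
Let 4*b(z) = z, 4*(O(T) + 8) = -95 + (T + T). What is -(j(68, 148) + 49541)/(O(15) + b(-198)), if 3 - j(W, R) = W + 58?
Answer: 197672/295 ≈ 670.07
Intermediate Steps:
O(T) = -127/4 + T/2 (O(T) = -8 + (-95 + (T + T))/4 = -8 + (-95 + 2*T)/4 = -8 + (-95/4 + T/2) = -127/4 + T/2)
j(W, R) = -55 - W (j(W, R) = 3 - (W + 58) = 3 - (58 + W) = 3 + (-58 - W) = -55 - W)
b(z) = z/4
-(j(68, 148) + 49541)/(O(15) + b(-198)) = -((-55 - 1*68) + 49541)/((-127/4 + (½)*15) + (¼)*(-198)) = -((-55 - 68) + 49541)/((-127/4 + 15/2) - 99/2) = -(-123 + 49541)/(-97/4 - 99/2) = -49418/(-295/4) = -49418*(-4)/295 = -1*(-197672/295) = 197672/295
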